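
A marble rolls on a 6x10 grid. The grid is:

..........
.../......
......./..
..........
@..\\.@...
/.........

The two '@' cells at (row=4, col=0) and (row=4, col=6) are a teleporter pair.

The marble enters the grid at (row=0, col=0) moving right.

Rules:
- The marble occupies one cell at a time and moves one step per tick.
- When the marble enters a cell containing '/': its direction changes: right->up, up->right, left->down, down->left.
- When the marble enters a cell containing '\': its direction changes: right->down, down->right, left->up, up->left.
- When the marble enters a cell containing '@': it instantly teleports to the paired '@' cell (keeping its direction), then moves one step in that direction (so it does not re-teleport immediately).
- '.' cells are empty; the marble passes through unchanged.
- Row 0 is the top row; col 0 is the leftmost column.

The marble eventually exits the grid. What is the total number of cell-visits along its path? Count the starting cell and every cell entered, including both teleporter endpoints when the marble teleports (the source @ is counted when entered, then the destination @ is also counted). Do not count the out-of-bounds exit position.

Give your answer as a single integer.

Step 1: enter (0,0), '.' pass, move right to (0,1)
Step 2: enter (0,1), '.' pass, move right to (0,2)
Step 3: enter (0,2), '.' pass, move right to (0,3)
Step 4: enter (0,3), '.' pass, move right to (0,4)
Step 5: enter (0,4), '.' pass, move right to (0,5)
Step 6: enter (0,5), '.' pass, move right to (0,6)
Step 7: enter (0,6), '.' pass, move right to (0,7)
Step 8: enter (0,7), '.' pass, move right to (0,8)
Step 9: enter (0,8), '.' pass, move right to (0,9)
Step 10: enter (0,9), '.' pass, move right to (0,10)
Step 11: at (0,10) — EXIT via right edge, pos 0
Path length (cell visits): 10

Answer: 10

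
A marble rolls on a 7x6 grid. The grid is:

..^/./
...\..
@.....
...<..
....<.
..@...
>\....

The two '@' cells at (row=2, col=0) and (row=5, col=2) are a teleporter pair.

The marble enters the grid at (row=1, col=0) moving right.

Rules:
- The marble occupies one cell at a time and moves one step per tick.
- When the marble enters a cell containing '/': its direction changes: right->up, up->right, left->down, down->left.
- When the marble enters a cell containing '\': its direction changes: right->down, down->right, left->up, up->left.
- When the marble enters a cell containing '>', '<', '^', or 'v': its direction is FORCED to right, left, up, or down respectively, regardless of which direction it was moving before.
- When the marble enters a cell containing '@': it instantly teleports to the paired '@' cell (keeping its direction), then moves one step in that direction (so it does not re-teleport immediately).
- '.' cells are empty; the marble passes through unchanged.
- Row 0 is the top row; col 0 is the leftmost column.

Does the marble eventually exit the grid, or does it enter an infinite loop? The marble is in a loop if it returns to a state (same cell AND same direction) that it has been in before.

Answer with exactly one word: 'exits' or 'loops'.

Step 1: enter (1,0), '.' pass, move right to (1,1)
Step 2: enter (1,1), '.' pass, move right to (1,2)
Step 3: enter (1,2), '.' pass, move right to (1,3)
Step 4: enter (1,3), '\' deflects right->down, move down to (2,3)
Step 5: enter (2,3), '.' pass, move down to (3,3)
Step 6: enter (3,3), '<' forces down->left, move left to (3,2)
Step 7: enter (3,2), '.' pass, move left to (3,1)
Step 8: enter (3,1), '.' pass, move left to (3,0)
Step 9: enter (3,0), '.' pass, move left to (3,-1)
Step 10: at (3,-1) — EXIT via left edge, pos 3

Answer: exits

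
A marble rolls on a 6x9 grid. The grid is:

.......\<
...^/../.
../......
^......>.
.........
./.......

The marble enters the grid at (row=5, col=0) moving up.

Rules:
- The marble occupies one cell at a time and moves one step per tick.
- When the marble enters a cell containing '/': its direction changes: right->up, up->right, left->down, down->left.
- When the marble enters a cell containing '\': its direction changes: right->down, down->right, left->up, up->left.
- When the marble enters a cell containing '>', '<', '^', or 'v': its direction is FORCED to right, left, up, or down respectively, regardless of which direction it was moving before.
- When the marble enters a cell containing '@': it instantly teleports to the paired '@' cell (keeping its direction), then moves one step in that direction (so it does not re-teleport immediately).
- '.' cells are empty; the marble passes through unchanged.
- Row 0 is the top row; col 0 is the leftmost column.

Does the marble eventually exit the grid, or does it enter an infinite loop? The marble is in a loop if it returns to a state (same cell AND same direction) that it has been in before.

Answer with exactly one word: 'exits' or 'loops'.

Step 1: enter (5,0), '.' pass, move up to (4,0)
Step 2: enter (4,0), '.' pass, move up to (3,0)
Step 3: enter (3,0), '^' forces up->up, move up to (2,0)
Step 4: enter (2,0), '.' pass, move up to (1,0)
Step 5: enter (1,0), '.' pass, move up to (0,0)
Step 6: enter (0,0), '.' pass, move up to (-1,0)
Step 7: at (-1,0) — EXIT via top edge, pos 0

Answer: exits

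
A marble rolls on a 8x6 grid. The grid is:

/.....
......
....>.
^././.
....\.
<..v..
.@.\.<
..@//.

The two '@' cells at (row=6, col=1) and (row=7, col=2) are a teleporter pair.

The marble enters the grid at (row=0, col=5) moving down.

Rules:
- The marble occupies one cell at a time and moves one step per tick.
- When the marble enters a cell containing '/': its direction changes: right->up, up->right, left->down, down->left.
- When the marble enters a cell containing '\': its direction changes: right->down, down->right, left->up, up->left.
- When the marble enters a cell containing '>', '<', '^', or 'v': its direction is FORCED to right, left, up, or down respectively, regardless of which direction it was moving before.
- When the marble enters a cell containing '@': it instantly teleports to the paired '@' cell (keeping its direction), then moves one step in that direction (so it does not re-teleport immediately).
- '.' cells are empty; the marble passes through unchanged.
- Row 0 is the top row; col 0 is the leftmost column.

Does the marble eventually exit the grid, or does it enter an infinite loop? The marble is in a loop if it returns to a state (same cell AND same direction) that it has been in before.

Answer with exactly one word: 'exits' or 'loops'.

Step 1: enter (0,5), '.' pass, move down to (1,5)
Step 2: enter (1,5), '.' pass, move down to (2,5)
Step 3: enter (2,5), '.' pass, move down to (3,5)
Step 4: enter (3,5), '.' pass, move down to (4,5)
Step 5: enter (4,5), '.' pass, move down to (5,5)
Step 6: enter (5,5), '.' pass, move down to (6,5)
Step 7: enter (6,5), '<' forces down->left, move left to (6,4)
Step 8: enter (6,4), '.' pass, move left to (6,3)
Step 9: enter (6,3), '\' deflects left->up, move up to (5,3)
Step 10: enter (5,3), 'v' forces up->down, move down to (6,3)
Step 11: enter (6,3), '\' deflects down->right, move right to (6,4)
Step 12: enter (6,4), '.' pass, move right to (6,5)
Step 13: enter (6,5), '<' forces right->left, move left to (6,4)
Step 14: at (6,4) dir=left — LOOP DETECTED (seen before)

Answer: loops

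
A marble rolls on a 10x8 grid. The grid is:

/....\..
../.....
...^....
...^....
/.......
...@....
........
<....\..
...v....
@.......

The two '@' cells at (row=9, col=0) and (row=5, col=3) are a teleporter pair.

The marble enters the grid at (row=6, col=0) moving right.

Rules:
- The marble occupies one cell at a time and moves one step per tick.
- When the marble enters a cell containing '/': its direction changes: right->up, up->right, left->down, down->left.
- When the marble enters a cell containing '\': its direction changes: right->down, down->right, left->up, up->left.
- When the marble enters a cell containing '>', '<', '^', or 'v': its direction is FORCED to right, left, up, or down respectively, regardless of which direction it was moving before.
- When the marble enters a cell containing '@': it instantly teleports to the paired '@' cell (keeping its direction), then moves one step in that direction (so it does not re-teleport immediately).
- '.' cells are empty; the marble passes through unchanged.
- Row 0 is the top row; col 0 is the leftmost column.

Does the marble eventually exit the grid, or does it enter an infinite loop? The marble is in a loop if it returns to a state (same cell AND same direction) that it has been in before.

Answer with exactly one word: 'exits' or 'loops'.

Answer: exits

Derivation:
Step 1: enter (6,0), '.' pass, move right to (6,1)
Step 2: enter (6,1), '.' pass, move right to (6,2)
Step 3: enter (6,2), '.' pass, move right to (6,3)
Step 4: enter (6,3), '.' pass, move right to (6,4)
Step 5: enter (6,4), '.' pass, move right to (6,5)
Step 6: enter (6,5), '.' pass, move right to (6,6)
Step 7: enter (6,6), '.' pass, move right to (6,7)
Step 8: enter (6,7), '.' pass, move right to (6,8)
Step 9: at (6,8) — EXIT via right edge, pos 6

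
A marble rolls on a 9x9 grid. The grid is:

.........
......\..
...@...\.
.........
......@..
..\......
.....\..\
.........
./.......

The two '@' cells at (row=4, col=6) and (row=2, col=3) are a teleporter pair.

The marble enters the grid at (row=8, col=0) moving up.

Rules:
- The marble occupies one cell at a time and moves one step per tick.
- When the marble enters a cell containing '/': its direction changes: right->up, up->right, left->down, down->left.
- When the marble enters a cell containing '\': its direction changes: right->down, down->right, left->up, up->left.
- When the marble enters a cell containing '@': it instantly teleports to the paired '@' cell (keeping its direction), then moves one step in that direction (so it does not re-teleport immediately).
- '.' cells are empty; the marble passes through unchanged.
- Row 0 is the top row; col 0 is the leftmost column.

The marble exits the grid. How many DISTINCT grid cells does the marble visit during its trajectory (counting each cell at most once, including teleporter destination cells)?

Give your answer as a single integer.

Step 1: enter (8,0), '.' pass, move up to (7,0)
Step 2: enter (7,0), '.' pass, move up to (6,0)
Step 3: enter (6,0), '.' pass, move up to (5,0)
Step 4: enter (5,0), '.' pass, move up to (4,0)
Step 5: enter (4,0), '.' pass, move up to (3,0)
Step 6: enter (3,0), '.' pass, move up to (2,0)
Step 7: enter (2,0), '.' pass, move up to (1,0)
Step 8: enter (1,0), '.' pass, move up to (0,0)
Step 9: enter (0,0), '.' pass, move up to (-1,0)
Step 10: at (-1,0) — EXIT via top edge, pos 0
Distinct cells visited: 9 (path length 9)

Answer: 9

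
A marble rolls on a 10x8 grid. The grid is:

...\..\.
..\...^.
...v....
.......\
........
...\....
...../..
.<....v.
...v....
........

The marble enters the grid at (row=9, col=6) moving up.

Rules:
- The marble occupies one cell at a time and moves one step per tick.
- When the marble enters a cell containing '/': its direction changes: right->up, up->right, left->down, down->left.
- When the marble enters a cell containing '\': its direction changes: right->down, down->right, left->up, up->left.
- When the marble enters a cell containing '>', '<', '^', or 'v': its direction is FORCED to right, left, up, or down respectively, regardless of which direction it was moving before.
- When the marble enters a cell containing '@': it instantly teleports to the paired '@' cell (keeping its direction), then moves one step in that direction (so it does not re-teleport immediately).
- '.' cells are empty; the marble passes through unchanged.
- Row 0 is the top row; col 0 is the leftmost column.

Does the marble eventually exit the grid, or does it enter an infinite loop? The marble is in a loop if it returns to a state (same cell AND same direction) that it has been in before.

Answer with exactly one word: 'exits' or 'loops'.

Answer: exits

Derivation:
Step 1: enter (9,6), '.' pass, move up to (8,6)
Step 2: enter (8,6), '.' pass, move up to (7,6)
Step 3: enter (7,6), 'v' forces up->down, move down to (8,6)
Step 4: enter (8,6), '.' pass, move down to (9,6)
Step 5: enter (9,6), '.' pass, move down to (10,6)
Step 6: at (10,6) — EXIT via bottom edge, pos 6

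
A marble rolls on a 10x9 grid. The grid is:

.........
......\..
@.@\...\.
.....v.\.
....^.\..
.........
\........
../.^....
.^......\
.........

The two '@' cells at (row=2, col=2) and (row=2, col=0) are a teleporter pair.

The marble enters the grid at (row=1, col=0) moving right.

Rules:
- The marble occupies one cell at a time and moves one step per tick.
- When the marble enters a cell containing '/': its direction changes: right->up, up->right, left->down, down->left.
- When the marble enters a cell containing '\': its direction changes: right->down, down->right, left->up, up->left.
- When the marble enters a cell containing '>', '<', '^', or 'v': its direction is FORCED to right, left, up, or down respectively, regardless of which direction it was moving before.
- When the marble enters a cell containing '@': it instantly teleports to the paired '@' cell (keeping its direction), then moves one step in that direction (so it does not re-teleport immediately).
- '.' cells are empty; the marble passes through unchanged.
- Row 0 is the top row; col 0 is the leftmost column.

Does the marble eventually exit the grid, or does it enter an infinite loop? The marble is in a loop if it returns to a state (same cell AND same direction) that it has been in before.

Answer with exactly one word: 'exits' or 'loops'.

Answer: exits

Derivation:
Step 1: enter (1,0), '.' pass, move right to (1,1)
Step 2: enter (1,1), '.' pass, move right to (1,2)
Step 3: enter (1,2), '.' pass, move right to (1,3)
Step 4: enter (1,3), '.' pass, move right to (1,4)
Step 5: enter (1,4), '.' pass, move right to (1,5)
Step 6: enter (1,5), '.' pass, move right to (1,6)
Step 7: enter (1,6), '\' deflects right->down, move down to (2,6)
Step 8: enter (2,6), '.' pass, move down to (3,6)
Step 9: enter (3,6), '.' pass, move down to (4,6)
Step 10: enter (4,6), '\' deflects down->right, move right to (4,7)
Step 11: enter (4,7), '.' pass, move right to (4,8)
Step 12: enter (4,8), '.' pass, move right to (4,9)
Step 13: at (4,9) — EXIT via right edge, pos 4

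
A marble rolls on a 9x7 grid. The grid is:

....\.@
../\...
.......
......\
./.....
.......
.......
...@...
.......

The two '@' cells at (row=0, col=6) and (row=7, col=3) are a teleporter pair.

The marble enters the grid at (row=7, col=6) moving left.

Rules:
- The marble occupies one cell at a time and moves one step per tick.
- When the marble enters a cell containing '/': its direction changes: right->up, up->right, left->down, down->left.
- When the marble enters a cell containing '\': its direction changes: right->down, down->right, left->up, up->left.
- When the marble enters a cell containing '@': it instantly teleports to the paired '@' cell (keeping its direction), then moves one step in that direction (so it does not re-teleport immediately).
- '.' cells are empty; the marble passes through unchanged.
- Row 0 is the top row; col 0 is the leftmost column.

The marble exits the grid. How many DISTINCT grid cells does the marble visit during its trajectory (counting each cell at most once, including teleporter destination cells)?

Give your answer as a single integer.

Answer: 7

Derivation:
Step 1: enter (7,6), '.' pass, move left to (7,5)
Step 2: enter (7,5), '.' pass, move left to (7,4)
Step 3: enter (7,4), '.' pass, move left to (7,3)
Step 4: enter (7,3), '@' teleport (7,3)->(0,6), also enter (0,6), move left to (0,5)
Step 5: enter (0,5), '.' pass, move left to (0,4)
Step 6: enter (0,4), '\' deflects left->up, move up to (-1,4)
Step 7: at (-1,4) — EXIT via top edge, pos 4
Distinct cells visited: 7 (path length 7)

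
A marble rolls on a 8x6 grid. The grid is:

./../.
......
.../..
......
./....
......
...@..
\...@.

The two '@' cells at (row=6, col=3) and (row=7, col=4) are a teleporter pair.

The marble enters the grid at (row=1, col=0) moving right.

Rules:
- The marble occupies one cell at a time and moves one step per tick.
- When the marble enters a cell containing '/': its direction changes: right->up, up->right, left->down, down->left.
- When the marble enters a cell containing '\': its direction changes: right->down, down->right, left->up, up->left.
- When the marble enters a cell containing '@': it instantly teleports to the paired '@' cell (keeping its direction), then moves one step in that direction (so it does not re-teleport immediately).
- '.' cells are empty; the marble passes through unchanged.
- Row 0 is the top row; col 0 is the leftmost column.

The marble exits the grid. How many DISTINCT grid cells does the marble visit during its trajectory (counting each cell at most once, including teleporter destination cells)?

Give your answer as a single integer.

Step 1: enter (1,0), '.' pass, move right to (1,1)
Step 2: enter (1,1), '.' pass, move right to (1,2)
Step 3: enter (1,2), '.' pass, move right to (1,3)
Step 4: enter (1,3), '.' pass, move right to (1,4)
Step 5: enter (1,4), '.' pass, move right to (1,5)
Step 6: enter (1,5), '.' pass, move right to (1,6)
Step 7: at (1,6) — EXIT via right edge, pos 1
Distinct cells visited: 6 (path length 6)

Answer: 6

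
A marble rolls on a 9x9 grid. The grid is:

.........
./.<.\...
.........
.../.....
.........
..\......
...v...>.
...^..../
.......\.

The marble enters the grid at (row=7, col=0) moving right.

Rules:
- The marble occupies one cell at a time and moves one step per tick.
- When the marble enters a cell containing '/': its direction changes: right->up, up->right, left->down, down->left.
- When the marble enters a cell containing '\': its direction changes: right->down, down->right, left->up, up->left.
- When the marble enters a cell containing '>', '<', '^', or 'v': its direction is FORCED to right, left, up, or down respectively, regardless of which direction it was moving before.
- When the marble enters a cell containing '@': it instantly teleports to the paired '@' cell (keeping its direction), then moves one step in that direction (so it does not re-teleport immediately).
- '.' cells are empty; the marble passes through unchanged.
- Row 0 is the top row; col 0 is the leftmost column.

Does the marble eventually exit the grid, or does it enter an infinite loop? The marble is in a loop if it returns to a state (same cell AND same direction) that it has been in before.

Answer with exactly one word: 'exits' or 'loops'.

Answer: loops

Derivation:
Step 1: enter (7,0), '.' pass, move right to (7,1)
Step 2: enter (7,1), '.' pass, move right to (7,2)
Step 3: enter (7,2), '.' pass, move right to (7,3)
Step 4: enter (7,3), '^' forces right->up, move up to (6,3)
Step 5: enter (6,3), 'v' forces up->down, move down to (7,3)
Step 6: enter (7,3), '^' forces down->up, move up to (6,3)
Step 7: at (6,3) dir=up — LOOP DETECTED (seen before)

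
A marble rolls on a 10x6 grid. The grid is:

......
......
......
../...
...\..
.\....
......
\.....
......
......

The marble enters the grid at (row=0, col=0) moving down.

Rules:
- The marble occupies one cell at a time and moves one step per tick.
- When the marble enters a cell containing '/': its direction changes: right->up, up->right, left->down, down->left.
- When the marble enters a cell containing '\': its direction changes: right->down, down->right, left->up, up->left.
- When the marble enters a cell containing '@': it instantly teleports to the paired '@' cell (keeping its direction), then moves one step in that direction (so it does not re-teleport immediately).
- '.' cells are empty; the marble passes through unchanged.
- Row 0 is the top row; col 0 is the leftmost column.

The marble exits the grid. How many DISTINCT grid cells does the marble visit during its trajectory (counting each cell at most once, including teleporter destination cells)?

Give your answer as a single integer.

Step 1: enter (0,0), '.' pass, move down to (1,0)
Step 2: enter (1,0), '.' pass, move down to (2,0)
Step 3: enter (2,0), '.' pass, move down to (3,0)
Step 4: enter (3,0), '.' pass, move down to (4,0)
Step 5: enter (4,0), '.' pass, move down to (5,0)
Step 6: enter (5,0), '.' pass, move down to (6,0)
Step 7: enter (6,0), '.' pass, move down to (7,0)
Step 8: enter (7,0), '\' deflects down->right, move right to (7,1)
Step 9: enter (7,1), '.' pass, move right to (7,2)
Step 10: enter (7,2), '.' pass, move right to (7,3)
Step 11: enter (7,3), '.' pass, move right to (7,4)
Step 12: enter (7,4), '.' pass, move right to (7,5)
Step 13: enter (7,5), '.' pass, move right to (7,6)
Step 14: at (7,6) — EXIT via right edge, pos 7
Distinct cells visited: 13 (path length 13)

Answer: 13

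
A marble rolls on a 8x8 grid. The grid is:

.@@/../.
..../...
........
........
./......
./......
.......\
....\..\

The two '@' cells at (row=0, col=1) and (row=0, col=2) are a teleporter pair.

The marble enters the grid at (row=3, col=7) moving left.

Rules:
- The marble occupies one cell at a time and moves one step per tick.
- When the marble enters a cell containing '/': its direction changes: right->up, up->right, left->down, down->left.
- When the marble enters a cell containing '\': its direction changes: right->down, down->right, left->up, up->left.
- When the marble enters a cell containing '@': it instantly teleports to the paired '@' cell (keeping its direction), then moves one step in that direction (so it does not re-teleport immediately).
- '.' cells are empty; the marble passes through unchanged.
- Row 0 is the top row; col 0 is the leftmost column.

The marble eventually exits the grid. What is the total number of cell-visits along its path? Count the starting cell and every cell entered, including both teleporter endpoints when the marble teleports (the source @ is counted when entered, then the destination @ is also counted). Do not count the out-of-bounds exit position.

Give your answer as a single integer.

Step 1: enter (3,7), '.' pass, move left to (3,6)
Step 2: enter (3,6), '.' pass, move left to (3,5)
Step 3: enter (3,5), '.' pass, move left to (3,4)
Step 4: enter (3,4), '.' pass, move left to (3,3)
Step 5: enter (3,3), '.' pass, move left to (3,2)
Step 6: enter (3,2), '.' pass, move left to (3,1)
Step 7: enter (3,1), '.' pass, move left to (3,0)
Step 8: enter (3,0), '.' pass, move left to (3,-1)
Step 9: at (3,-1) — EXIT via left edge, pos 3
Path length (cell visits): 8

Answer: 8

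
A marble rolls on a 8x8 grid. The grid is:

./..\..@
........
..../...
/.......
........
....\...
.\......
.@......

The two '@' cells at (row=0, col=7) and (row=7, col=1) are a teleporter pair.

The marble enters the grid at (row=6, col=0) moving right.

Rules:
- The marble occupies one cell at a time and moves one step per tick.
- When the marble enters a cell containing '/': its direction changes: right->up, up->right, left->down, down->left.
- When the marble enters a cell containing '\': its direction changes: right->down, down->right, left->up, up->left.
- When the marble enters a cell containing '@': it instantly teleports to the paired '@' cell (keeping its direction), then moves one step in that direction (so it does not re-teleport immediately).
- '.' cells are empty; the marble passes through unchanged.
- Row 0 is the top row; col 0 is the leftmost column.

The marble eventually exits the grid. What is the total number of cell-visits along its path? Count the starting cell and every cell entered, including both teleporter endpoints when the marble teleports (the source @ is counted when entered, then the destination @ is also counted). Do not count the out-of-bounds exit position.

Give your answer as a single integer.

Answer: 11

Derivation:
Step 1: enter (6,0), '.' pass, move right to (6,1)
Step 2: enter (6,1), '\' deflects right->down, move down to (7,1)
Step 3: enter (7,1), '@' teleport (7,1)->(0,7), also enter (0,7), move down to (1,7)
Step 4: enter (1,7), '.' pass, move down to (2,7)
Step 5: enter (2,7), '.' pass, move down to (3,7)
Step 6: enter (3,7), '.' pass, move down to (4,7)
Step 7: enter (4,7), '.' pass, move down to (5,7)
Step 8: enter (5,7), '.' pass, move down to (6,7)
Step 9: enter (6,7), '.' pass, move down to (7,7)
Step 10: enter (7,7), '.' pass, move down to (8,7)
Step 11: at (8,7) — EXIT via bottom edge, pos 7
Path length (cell visits): 11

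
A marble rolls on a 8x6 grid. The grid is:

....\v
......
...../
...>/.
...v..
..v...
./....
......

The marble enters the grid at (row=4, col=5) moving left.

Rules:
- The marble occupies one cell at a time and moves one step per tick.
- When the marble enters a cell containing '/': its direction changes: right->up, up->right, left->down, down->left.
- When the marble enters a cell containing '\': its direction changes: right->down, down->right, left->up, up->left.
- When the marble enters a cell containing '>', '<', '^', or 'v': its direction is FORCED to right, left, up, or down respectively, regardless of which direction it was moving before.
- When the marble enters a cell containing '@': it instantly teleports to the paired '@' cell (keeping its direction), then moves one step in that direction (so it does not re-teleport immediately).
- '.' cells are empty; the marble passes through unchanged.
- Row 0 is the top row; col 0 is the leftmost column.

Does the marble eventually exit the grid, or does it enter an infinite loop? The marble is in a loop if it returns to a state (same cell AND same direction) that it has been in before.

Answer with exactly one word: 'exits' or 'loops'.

Answer: exits

Derivation:
Step 1: enter (4,5), '.' pass, move left to (4,4)
Step 2: enter (4,4), '.' pass, move left to (4,3)
Step 3: enter (4,3), 'v' forces left->down, move down to (5,3)
Step 4: enter (5,3), '.' pass, move down to (6,3)
Step 5: enter (6,3), '.' pass, move down to (7,3)
Step 6: enter (7,3), '.' pass, move down to (8,3)
Step 7: at (8,3) — EXIT via bottom edge, pos 3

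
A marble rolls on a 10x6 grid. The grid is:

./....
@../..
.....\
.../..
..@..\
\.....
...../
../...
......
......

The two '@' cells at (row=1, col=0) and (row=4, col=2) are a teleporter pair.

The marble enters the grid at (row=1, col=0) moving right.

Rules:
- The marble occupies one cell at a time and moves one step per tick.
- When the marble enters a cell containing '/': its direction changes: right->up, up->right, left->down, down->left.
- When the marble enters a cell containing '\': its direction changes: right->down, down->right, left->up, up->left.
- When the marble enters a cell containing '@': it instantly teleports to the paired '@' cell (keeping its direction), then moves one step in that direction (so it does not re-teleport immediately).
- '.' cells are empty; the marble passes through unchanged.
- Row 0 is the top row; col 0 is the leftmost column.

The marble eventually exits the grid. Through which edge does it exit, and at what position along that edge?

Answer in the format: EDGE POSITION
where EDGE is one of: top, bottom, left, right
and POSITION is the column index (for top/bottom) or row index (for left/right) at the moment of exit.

Step 1: enter (1,0), '@' teleport (1,0)->(4,2), also enter (4,2), move right to (4,3)
Step 2: enter (4,3), '.' pass, move right to (4,4)
Step 3: enter (4,4), '.' pass, move right to (4,5)
Step 4: enter (4,5), '\' deflects right->down, move down to (5,5)
Step 5: enter (5,5), '.' pass, move down to (6,5)
Step 6: enter (6,5), '/' deflects down->left, move left to (6,4)
Step 7: enter (6,4), '.' pass, move left to (6,3)
Step 8: enter (6,3), '.' pass, move left to (6,2)
Step 9: enter (6,2), '.' pass, move left to (6,1)
Step 10: enter (6,1), '.' pass, move left to (6,0)
Step 11: enter (6,0), '.' pass, move left to (6,-1)
Step 12: at (6,-1) — EXIT via left edge, pos 6

Answer: left 6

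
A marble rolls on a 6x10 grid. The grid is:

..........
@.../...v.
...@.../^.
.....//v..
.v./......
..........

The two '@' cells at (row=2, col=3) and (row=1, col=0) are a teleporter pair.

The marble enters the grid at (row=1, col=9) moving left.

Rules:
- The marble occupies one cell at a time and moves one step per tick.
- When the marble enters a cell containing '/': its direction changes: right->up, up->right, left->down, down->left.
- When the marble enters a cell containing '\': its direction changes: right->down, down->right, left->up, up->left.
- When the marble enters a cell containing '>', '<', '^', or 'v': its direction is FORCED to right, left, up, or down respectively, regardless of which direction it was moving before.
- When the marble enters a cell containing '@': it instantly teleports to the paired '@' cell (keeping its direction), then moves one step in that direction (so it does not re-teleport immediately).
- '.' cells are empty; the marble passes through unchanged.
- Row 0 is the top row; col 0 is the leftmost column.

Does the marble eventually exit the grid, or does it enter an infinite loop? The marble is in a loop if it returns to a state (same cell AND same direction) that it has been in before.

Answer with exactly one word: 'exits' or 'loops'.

Step 1: enter (1,9), '.' pass, move left to (1,8)
Step 2: enter (1,8), 'v' forces left->down, move down to (2,8)
Step 3: enter (2,8), '^' forces down->up, move up to (1,8)
Step 4: enter (1,8), 'v' forces up->down, move down to (2,8)
Step 5: at (2,8) dir=down — LOOP DETECTED (seen before)

Answer: loops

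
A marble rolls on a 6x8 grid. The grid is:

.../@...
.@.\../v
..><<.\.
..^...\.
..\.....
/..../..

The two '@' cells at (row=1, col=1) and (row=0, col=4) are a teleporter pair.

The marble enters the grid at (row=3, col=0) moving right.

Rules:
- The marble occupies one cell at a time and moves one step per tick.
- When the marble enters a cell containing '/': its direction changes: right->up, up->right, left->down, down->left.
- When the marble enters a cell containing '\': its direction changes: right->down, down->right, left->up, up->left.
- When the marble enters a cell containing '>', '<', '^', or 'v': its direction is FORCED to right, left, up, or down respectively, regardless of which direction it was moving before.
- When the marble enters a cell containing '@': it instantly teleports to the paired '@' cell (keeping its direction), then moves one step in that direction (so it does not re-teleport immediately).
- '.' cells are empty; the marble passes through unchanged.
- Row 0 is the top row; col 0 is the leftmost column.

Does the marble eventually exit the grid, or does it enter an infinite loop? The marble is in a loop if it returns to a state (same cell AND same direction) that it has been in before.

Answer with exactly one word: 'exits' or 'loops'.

Answer: loops

Derivation:
Step 1: enter (3,0), '.' pass, move right to (3,1)
Step 2: enter (3,1), '.' pass, move right to (3,2)
Step 3: enter (3,2), '^' forces right->up, move up to (2,2)
Step 4: enter (2,2), '>' forces up->right, move right to (2,3)
Step 5: enter (2,3), '<' forces right->left, move left to (2,2)
Step 6: enter (2,2), '>' forces left->right, move right to (2,3)
Step 7: at (2,3) dir=right — LOOP DETECTED (seen before)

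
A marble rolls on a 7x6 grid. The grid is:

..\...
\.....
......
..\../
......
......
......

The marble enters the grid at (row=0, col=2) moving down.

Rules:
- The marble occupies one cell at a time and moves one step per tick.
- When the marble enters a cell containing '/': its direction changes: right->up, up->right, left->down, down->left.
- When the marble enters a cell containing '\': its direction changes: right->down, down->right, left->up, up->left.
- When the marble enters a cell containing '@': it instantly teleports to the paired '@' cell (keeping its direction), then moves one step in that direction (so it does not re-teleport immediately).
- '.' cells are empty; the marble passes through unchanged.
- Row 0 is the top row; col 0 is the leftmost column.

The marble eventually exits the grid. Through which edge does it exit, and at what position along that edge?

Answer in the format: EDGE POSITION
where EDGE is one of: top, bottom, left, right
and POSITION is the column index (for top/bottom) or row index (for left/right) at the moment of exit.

Answer: right 0

Derivation:
Step 1: enter (0,2), '\' deflects down->right, move right to (0,3)
Step 2: enter (0,3), '.' pass, move right to (0,4)
Step 3: enter (0,4), '.' pass, move right to (0,5)
Step 4: enter (0,5), '.' pass, move right to (0,6)
Step 5: at (0,6) — EXIT via right edge, pos 0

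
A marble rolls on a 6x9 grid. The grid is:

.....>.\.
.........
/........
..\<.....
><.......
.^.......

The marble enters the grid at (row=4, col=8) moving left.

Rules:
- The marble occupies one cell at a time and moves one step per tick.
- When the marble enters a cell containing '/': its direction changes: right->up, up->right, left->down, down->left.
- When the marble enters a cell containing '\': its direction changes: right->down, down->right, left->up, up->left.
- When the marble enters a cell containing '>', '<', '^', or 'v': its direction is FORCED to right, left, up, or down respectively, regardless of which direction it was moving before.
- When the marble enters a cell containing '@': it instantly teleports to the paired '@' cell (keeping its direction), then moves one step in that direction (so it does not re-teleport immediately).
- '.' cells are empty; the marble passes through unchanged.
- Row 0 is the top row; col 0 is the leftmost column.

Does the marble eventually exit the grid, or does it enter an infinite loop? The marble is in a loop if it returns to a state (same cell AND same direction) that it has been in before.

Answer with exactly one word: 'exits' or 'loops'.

Step 1: enter (4,8), '.' pass, move left to (4,7)
Step 2: enter (4,7), '.' pass, move left to (4,6)
Step 3: enter (4,6), '.' pass, move left to (4,5)
Step 4: enter (4,5), '.' pass, move left to (4,4)
Step 5: enter (4,4), '.' pass, move left to (4,3)
Step 6: enter (4,3), '.' pass, move left to (4,2)
Step 7: enter (4,2), '.' pass, move left to (4,1)
Step 8: enter (4,1), '<' forces left->left, move left to (4,0)
Step 9: enter (4,0), '>' forces left->right, move right to (4,1)
Step 10: enter (4,1), '<' forces right->left, move left to (4,0)
Step 11: at (4,0) dir=left — LOOP DETECTED (seen before)

Answer: loops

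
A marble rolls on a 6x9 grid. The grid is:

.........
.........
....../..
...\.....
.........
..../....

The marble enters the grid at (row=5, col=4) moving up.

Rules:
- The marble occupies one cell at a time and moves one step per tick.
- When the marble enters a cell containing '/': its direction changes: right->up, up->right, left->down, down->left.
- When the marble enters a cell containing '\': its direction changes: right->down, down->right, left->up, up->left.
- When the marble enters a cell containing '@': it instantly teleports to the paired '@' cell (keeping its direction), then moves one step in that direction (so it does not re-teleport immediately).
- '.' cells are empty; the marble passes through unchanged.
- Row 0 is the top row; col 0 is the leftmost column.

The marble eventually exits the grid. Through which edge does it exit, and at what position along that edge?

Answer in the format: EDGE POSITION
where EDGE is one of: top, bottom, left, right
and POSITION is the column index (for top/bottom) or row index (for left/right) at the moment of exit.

Answer: right 5

Derivation:
Step 1: enter (5,4), '/' deflects up->right, move right to (5,5)
Step 2: enter (5,5), '.' pass, move right to (5,6)
Step 3: enter (5,6), '.' pass, move right to (5,7)
Step 4: enter (5,7), '.' pass, move right to (5,8)
Step 5: enter (5,8), '.' pass, move right to (5,9)
Step 6: at (5,9) — EXIT via right edge, pos 5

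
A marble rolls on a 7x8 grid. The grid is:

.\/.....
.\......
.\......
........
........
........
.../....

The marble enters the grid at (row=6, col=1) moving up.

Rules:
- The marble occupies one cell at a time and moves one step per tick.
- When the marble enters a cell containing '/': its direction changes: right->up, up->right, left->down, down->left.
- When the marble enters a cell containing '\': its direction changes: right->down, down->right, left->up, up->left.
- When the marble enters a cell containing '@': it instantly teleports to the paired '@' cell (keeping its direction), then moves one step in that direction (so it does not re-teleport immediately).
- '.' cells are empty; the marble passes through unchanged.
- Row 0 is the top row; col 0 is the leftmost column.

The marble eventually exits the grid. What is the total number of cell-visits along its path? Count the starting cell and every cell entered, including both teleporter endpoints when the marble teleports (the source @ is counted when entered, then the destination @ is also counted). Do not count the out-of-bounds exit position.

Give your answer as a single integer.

Step 1: enter (6,1), '.' pass, move up to (5,1)
Step 2: enter (5,1), '.' pass, move up to (4,1)
Step 3: enter (4,1), '.' pass, move up to (3,1)
Step 4: enter (3,1), '.' pass, move up to (2,1)
Step 5: enter (2,1), '\' deflects up->left, move left to (2,0)
Step 6: enter (2,0), '.' pass, move left to (2,-1)
Step 7: at (2,-1) — EXIT via left edge, pos 2
Path length (cell visits): 6

Answer: 6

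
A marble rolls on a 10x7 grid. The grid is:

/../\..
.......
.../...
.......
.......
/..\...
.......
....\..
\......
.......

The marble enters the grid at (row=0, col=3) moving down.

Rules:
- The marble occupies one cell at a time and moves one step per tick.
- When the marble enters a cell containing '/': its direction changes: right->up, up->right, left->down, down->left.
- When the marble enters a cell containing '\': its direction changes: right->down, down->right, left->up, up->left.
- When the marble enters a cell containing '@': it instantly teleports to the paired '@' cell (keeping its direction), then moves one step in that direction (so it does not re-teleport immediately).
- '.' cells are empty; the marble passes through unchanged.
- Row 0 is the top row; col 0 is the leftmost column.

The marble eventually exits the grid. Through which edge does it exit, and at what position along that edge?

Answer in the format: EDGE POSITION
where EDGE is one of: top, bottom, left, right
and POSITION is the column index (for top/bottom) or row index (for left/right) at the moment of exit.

Answer: left 5

Derivation:
Step 1: enter (0,3), '/' deflects down->left, move left to (0,2)
Step 2: enter (0,2), '.' pass, move left to (0,1)
Step 3: enter (0,1), '.' pass, move left to (0,0)
Step 4: enter (0,0), '/' deflects left->down, move down to (1,0)
Step 5: enter (1,0), '.' pass, move down to (2,0)
Step 6: enter (2,0), '.' pass, move down to (3,0)
Step 7: enter (3,0), '.' pass, move down to (4,0)
Step 8: enter (4,0), '.' pass, move down to (5,0)
Step 9: enter (5,0), '/' deflects down->left, move left to (5,-1)
Step 10: at (5,-1) — EXIT via left edge, pos 5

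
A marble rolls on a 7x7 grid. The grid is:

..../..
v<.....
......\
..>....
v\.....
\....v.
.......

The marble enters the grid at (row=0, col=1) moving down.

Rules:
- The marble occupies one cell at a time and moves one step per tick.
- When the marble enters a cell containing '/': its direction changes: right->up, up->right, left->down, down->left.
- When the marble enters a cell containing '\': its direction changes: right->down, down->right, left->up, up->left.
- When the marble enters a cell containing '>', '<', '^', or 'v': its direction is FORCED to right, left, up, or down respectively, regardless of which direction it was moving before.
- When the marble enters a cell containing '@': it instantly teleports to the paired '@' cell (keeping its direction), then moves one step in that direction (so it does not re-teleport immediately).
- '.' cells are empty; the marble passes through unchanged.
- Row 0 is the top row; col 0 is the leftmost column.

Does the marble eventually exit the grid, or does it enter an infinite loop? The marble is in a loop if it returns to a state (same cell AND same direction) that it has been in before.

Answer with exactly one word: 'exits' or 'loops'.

Answer: exits

Derivation:
Step 1: enter (0,1), '.' pass, move down to (1,1)
Step 2: enter (1,1), '<' forces down->left, move left to (1,0)
Step 3: enter (1,0), 'v' forces left->down, move down to (2,0)
Step 4: enter (2,0), '.' pass, move down to (3,0)
Step 5: enter (3,0), '.' pass, move down to (4,0)
Step 6: enter (4,0), 'v' forces down->down, move down to (5,0)
Step 7: enter (5,0), '\' deflects down->right, move right to (5,1)
Step 8: enter (5,1), '.' pass, move right to (5,2)
Step 9: enter (5,2), '.' pass, move right to (5,3)
Step 10: enter (5,3), '.' pass, move right to (5,4)
Step 11: enter (5,4), '.' pass, move right to (5,5)
Step 12: enter (5,5), 'v' forces right->down, move down to (6,5)
Step 13: enter (6,5), '.' pass, move down to (7,5)
Step 14: at (7,5) — EXIT via bottom edge, pos 5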